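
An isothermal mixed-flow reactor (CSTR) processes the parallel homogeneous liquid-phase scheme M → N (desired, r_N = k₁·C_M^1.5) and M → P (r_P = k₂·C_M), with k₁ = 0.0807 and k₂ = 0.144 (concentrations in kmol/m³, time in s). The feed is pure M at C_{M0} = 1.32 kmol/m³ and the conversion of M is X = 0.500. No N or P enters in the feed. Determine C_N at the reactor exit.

Exit C_M = C_{M0}(1−X) = 1.32×0.500 = 0.6600 kmol/m³.
In a CSTR the entire volume is at exit conditions, so r_N = 0.0807×0.6600^1.5 = 0.04327 and r_P = 0.144×0.6600 = 0.09504.
Fraction of consumed M going to N: r_N/(r_N+r_P) = 0.3128.
C_N = 0.3128·C_{M0}·X = 0.3128×1.32×0.500 = 0.206 kmol/m³.

0.206 kmol/m³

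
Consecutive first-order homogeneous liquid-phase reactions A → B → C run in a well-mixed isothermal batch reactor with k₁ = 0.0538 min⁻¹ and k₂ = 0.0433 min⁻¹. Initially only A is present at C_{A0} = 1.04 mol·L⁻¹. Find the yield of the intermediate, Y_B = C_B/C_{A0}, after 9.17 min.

0.316

For first-order series with pure A initially, C_B(t) = k₁C_{A0}/(k₂−k₁)·(e^(−k₁t) − e^(−k₂t)).
e^(−k₁t) = e^(−0.0538×9.17) = e^(−0.4933) = 0.6106; e^(−k₂t) = e^(−0.3971) = 0.6723.
C_B = 0.0538×1.04/(0.0433−0.0538) × (0.6106−0.6723) = (-5.329)×(-0.06171) = 0.3289 mol·L⁻¹.
Y_B = C_B/C_{A0} = 0.3289/1.04 = 0.316.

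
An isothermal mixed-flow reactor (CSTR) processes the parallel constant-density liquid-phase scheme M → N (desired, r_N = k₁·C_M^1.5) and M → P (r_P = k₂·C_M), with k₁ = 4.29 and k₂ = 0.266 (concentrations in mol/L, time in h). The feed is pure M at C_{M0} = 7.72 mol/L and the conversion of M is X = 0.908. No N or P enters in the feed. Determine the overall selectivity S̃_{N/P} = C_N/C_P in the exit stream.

13.6

Exit C_M = C_{M0}(1−X) = 7.72×0.0920 = 0.7102 mol/L.
Rates in a CSTR are evaluated at the outlet concentration: r_N = 4.29×0.7102^1.5 = 2.568, r_P = 0.266×0.7102 = 0.1889.
Overall selectivity = C_N/C_P = r_Nτ/(r_Pτ) = r_N/r_P = 13.6.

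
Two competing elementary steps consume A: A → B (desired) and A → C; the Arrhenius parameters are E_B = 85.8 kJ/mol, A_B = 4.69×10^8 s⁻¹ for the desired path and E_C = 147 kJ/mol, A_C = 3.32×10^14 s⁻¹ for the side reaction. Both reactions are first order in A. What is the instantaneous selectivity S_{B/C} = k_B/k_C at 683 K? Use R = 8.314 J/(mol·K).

k_B/k_C = (A_B/A_C)·exp[−(E_B−E_C)/(RT)] = (A_B/A_C)·exp[(E_C−E_B)/(RT)].
(E_C−E_B)/(RT) = (147−85.8)×10³/(8.314×683) = 61200/5678 = 10.78.
k_B/k_C = (4.69×10^8/3.32×10^14)·exp(10.78) = 1.413×10^-6 × 47933 = 0.0677.

0.0677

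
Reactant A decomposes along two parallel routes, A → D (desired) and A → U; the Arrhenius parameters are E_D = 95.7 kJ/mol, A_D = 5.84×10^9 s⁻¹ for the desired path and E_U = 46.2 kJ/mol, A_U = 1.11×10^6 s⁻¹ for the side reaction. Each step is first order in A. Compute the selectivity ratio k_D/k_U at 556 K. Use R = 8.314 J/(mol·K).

Since both paths have the same order in A, the concentration cancels and S_{D/U} = k_D/k_U = (A_D/A_U)·exp[(E_U−E_D)/(RT)].
(E_U−E_D)/(RT) = (46.2−95.7)×10³/(8.314×556) = -49500/4623 = -10.71.
k_D/k_U = (5.84×10^9/1.11×10^6)·exp(-10.71) = 5261 × 2.236×10^-5 = 0.118.

0.118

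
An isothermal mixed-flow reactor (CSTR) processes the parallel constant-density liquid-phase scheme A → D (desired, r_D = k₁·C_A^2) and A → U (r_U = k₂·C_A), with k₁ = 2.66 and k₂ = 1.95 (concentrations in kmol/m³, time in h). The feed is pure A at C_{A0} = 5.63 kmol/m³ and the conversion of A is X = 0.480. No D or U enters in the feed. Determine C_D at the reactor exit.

2.16 kmol/m³

Exit C_A = C_{A0}(1−X) = 5.63×0.520 = 2.928 kmol/m³.
A CSTR operates uniformly at the exit composition, giving r_D = 22.80 and r_U = 5.709 (each k·C_A^n at C_A = 2.928).
Fraction of consumed A going to D: r_D/(r_D+r_U) = 0.7997.
C_D = 0.7997·C_{A0}·X = 0.7997×5.63×0.480 = 2.16 kmol/m³.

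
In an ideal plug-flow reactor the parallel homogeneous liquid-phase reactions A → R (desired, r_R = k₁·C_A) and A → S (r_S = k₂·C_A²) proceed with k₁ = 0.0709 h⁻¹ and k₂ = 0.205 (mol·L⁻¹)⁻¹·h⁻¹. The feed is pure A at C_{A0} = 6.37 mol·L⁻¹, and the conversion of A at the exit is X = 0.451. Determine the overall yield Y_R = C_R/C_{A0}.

0.0303

C_A = C_{A0}(1−X) = 3.497 mol·L⁻¹.
Along a PFR/batch, dC_R/dC_A = −r_R/(r_R+r_S) = −k₁/(k₁+k₂·C_A).
Integrating from C_{A0} to C_A: C_R = (0.0709/0.205)·ln[(0.0709+0.205·6.37)/(0.0709+0.205·3.50)] = 0.3459·ln(1.377/0.7878) = 0.1931 mol·L⁻¹.
Y_R = C_R/C_{A0} = 0.1931/6.37 = 0.0303.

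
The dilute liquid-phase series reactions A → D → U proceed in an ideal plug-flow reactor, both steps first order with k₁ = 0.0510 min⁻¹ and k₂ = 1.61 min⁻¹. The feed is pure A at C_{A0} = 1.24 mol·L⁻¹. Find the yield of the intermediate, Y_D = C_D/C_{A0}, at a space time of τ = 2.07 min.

The intermediate concentration in a first-order A→B→C sequence is C_D = k₁C_{A0}(e^(−k₁τ) − e^(−k₂τ))/(k₂−k₁).
e^(−k₁τ) = e^(−0.0510×2.07) = e^(−0.1056) = 0.8998; e^(−k₂τ) = e^(−3.333) = 0.03570.
C_D = 0.0510×1.24/(1.61−0.0510) × (0.8998−0.03570) = 0.04056×0.8641 = 0.03505 mol·L⁻¹.
Y_D = C_D/C_{A0} = 0.03505/1.24 = 0.0283.

0.0283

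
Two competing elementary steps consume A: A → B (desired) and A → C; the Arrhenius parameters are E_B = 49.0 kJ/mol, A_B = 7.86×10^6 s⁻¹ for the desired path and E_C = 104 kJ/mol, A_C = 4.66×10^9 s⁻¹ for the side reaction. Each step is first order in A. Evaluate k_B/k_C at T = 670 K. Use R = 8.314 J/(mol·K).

k_B/k_C = (A_B/A_C)·exp[−(E_B−E_C)/(RT)] = (A_B/A_C)·exp[(E_C−E_B)/(RT)].
(E_C−E_B)/(RT) = (104−49.0)×10³/(8.314×670) = 55000/5570 = 9.874.
k_B/k_C = (7.86×10^6/4.66×10^9)·exp(9.874) = 0.001687 × 19412 = 32.7.
Since E_B < E_C, lowering the temperature improves selectivity toward B.

32.7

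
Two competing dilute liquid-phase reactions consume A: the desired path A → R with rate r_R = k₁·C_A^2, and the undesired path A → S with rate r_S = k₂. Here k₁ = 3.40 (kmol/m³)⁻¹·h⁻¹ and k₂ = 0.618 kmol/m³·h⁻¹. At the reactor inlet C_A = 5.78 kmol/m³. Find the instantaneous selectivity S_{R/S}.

S_{R/S} = r_R/r_S = (k₁·C_A^2)/(k₂) = (k₁/k₂)·C_A^2.
= (3.40×5.780^2) / (0.618) = 113.6/0.6180 = 184.

184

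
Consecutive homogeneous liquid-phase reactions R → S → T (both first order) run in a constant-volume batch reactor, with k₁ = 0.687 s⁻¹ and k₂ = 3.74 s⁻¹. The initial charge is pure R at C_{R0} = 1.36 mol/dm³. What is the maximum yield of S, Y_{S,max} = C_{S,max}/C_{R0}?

For a first-order series the maximum intermediate yield is C_{S,max}/C_{R0} = (k₁/k₂)^[k₂/(k₂−k₁)].
= (0.687/3.74)^(3.74/(3.74−0.687)) = (0.1837)^(1.225) = 0.1255.

0.125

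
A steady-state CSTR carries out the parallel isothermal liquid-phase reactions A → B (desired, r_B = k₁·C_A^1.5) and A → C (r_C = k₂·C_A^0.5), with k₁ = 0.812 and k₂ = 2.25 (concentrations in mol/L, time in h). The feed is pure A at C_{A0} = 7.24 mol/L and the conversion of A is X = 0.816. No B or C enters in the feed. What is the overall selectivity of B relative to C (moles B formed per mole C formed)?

Exit C_A = C_{A0}(1−X) = 7.24×0.184 = 1.332 mol/L.
A CSTR operates uniformly at the exit composition, giving r_B = 1.249 and r_C = 2.597 (each k·C_A^n at C_A = 1.332).
Overall selectivity = C_B/C_C = r_Bτ/(r_Cτ) = r_B/r_C = 0.481.

0.481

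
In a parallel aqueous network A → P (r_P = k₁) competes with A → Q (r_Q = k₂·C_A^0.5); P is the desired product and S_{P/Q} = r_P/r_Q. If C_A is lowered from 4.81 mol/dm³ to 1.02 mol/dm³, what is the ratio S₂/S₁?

S_{P/Q} = (k₁/k₂)·C_A^-0.5, so S₂/S₁ = (C_{A,2}/C_{A,1})^-0.5.
= (1.02/4.81)^(-0.5) = (0.2121)^(-0.5) = 2.17.

2.17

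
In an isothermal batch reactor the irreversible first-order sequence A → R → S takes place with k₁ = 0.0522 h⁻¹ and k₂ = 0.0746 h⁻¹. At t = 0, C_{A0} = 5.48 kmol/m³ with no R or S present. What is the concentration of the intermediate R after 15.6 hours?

The intermediate concentration in a first-order A→B→C sequence is C_R = k₁C_{A0}(e^(−k₁t) − e^(−k₂t))/(k₂−k₁).
e^(−k₁t) = e^(−0.0522×15.6) = e^(−0.8143) = 0.4429; e^(−k₂t) = e^(−1.164) = 0.3123.
C_R = 0.0522×5.48/(0.0746−0.0522) × (0.4429−0.3123) = 12.77×0.1306 = 1.668 kmol/m³.

1.67 kmol/m³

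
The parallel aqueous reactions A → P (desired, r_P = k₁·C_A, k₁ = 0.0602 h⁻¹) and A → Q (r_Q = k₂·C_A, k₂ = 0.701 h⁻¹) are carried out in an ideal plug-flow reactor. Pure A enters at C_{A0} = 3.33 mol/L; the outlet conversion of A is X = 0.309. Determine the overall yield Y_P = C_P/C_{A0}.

0.0244

C_A = C_{A0}(1−X) = 2.301 mol/L.
Both paths are first order in A, so the instantaneous fraction to P is constant: dC_P/d(−C_A) = k₁/(k₁+k₂) = 0.07909.
C_P = 0.07909·(C_{A0}−C_A) = 0.07909×1.029 = 0.0814 mol/L.
Y_P = C_P/C_{A0} = 0.08138/3.33 = 0.0244.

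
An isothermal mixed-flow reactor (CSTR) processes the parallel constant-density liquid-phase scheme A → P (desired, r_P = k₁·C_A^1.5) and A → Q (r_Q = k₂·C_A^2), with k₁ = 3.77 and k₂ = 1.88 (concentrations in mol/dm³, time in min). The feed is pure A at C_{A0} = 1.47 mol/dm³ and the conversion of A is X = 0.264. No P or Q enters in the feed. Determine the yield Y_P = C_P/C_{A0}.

0.174

Exit C_A = C_{A0}(1−X) = 1.47×0.736 = 1.082 mol/dm³.
A CSTR operates uniformly at the exit composition, giving r_P = 4.243 and r_Q = 2.201 (each k·C_A^n at C_A = 1.082).
Fraction of consumed A going to P: r_P/(r_P+r_Q) = 0.6585.
C_P = 0.6585·C_{A0}·X = 0.6585×1.47×0.264 = 0.256 mol/dm³; Y_P = C_P/C_{A0} = 0.174.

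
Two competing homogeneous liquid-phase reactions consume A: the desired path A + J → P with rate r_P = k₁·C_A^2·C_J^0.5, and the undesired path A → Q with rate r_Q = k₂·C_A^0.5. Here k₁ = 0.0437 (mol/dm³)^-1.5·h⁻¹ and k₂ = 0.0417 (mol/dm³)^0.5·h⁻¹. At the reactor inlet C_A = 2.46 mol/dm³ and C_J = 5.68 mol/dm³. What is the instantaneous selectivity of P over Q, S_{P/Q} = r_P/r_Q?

S_{P/Q} = r_P/r_Q = (k₁·C_A^2·C_J^0.5)/(k₂·C_A^0.5) = (k₁/k₂)·C_A^1.5·C_J^0.5.
= (0.0437×2.460^2×5.680^0.5) / (0.0417×2.460^0.5) = 0.6303/0.06540 = 9.64.

9.64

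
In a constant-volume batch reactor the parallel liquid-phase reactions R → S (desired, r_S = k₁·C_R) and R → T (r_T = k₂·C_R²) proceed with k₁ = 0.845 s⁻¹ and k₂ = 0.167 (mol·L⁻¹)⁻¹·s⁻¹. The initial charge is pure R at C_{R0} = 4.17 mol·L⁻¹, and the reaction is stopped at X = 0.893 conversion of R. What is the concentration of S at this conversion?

2.61 mol·L⁻¹

C_R = C_{R0}(1−X) = 0.4462 mol·L⁻¹.
Along a PFR/batch, dC_S/dC_R = −r_S/(r_S+r_T) = −k₁/(k₁+k₂·C_R).
Integrating from C_{R0} to C_R: C_S = (0.845/0.167)·ln[(0.845+0.167·4.17)/(0.845+0.167·0.446)] = 5.060·ln(1.541/0.9195) = 2.614 mol·L⁻¹.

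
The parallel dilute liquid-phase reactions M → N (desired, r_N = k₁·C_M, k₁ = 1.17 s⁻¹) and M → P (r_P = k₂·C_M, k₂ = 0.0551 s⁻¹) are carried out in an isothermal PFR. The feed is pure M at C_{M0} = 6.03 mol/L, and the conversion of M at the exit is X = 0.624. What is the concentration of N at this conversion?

3.59 mol/L

C_M = C_{M0}(1−X) = 2.267 mol/L.
Both paths are first order in M, so the instantaneous fraction to N is constant: dC_N/d(−C_M) = k₁/(k₁+k₂) = 0.9550.
C_N = 0.9550·(C_{M0}−C_M) = 0.9550×3.763 = 3.59 mol/L.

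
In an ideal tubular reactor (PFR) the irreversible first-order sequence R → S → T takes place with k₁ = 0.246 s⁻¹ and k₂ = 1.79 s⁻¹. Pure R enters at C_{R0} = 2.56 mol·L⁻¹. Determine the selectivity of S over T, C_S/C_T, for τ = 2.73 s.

The intermediate concentration in a first-order A→B→C sequence is C_S = k₁C_{R0}(e^(−k₁τ) − e^(−k₂τ))/(k₂−k₁).
e^(−k₁τ) = e^(−0.246×2.73) = e^(−0.6716) = 0.5109; e^(−k₂τ) = e^(−4.887) = 0.007546.
C_S = 0.246×2.56/(1.79−0.246) × (0.5109−0.007546) = 0.4079×0.5034 = 0.2053 mol·L⁻¹.
C_R = C_{R0}e^(−k₁τ) = 1.308 mol·L⁻¹, so C_T = C_{R0}−C_R−C_S = 1.047 mol·L⁻¹; C_S/C_T = 0.196.

0.196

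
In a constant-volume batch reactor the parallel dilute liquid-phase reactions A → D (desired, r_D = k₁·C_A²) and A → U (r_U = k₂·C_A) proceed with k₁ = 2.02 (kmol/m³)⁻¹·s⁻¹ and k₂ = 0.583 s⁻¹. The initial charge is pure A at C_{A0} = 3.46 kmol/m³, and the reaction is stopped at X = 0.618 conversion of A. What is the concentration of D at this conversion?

1.89 kmol/m³

C_A = C_{A0}(1−X) = 1.322 kmol/m³.
Along a PFR/batch, dC_U/dC_A = −r_U/(r_D+r_U) = −k₂/(k₂+k₁·C_A).
Integrating from C_{A0} to C_A: C_U = (0.583/2.02)·ln[(0.583+2.02·3.46)/(0.583+2.02·1.32)] = 0.2886·ln(7.572/3.253) = 0.2439 kmol/m³.
Then C_D = (C_{A0}−C_A) − C_U = 2.138 − 0.2439 = 1.894 kmol/m³.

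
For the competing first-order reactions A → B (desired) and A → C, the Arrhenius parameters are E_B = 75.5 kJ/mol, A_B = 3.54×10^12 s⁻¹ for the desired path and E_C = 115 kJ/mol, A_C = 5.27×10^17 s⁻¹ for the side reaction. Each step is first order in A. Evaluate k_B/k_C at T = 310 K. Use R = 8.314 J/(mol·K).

With equal orders, S_{B/C} = k_B/k_C = (A_B/A_C)·exp[(E_C−E_B)/(RT)].
(E_C−E_B)/(RT) = (115−75.5)×10³/(8.314×310) = 39500/2577 = 15.33.
k_B/k_C = (3.54×10^12/5.27×10^17)·exp(15.33) = 6.717×10^-6 × 4.528×10^6 = 30.4.
Since E_B < E_C, lowering the temperature improves selectivity toward B.

30.4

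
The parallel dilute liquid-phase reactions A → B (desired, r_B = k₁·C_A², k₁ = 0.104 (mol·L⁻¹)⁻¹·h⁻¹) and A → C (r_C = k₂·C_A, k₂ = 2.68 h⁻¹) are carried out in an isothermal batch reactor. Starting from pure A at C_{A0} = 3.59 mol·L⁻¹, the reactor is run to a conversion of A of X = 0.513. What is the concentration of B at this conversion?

C_A = C_{A0}(1−X) = 1.748 mol·L⁻¹.
Along a PFR/batch, dC_C/dC_A = −r_C/(r_B+r_C) = −k₂/(k₂+k₁·C_A).
Integrating from C_{A0} to C_A: C_C = (2.68/0.104)·ln[(2.68+0.104·3.59)/(2.68+0.104·1.75)] = 25.77·ln(3.053/2.862) = 1.669 mol·L⁻¹.
Then C_B = (C_{A0}−C_A) − C_C = 1.842 − 1.669 = 0.1723 mol·L⁻¹.

0.172 mol·L⁻¹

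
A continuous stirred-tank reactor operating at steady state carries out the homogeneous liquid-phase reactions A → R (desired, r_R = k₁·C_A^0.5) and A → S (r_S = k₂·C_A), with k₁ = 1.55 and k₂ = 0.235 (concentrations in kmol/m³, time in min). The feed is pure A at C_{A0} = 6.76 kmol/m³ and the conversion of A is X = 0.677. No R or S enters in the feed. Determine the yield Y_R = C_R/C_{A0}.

0.553

Exit C_A = C_{A0}(1−X) = 6.76×0.323 = 2.183 kmol/m³.
In a CSTR the entire volume is at exit conditions, so r_R = 1.55×2.183^0.5 = 2.290 and r_S = 0.235×2.183 = 0.5131.
Fraction of consumed A going to R: r_R/(r_R+r_S) = 0.8170.
C_R = 0.8170·C_{A0}·X = 0.8170×6.76×0.677 = 3.74 kmol/m³; Y_R = C_R/C_{A0} = 0.553.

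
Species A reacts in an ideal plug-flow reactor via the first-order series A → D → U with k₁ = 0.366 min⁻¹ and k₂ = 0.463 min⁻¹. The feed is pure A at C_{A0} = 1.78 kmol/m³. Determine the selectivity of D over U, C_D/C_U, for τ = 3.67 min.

0.664

For first-order series with pure A initially, C_D(τ) = k₁C_{A0}/(k₂−k₁)·(e^(−k₁τ) − e^(−k₂τ)).
e^(−k₁τ) = e^(−0.366×3.67) = e^(−1.343) = 0.2610; e^(−k₂τ) = e^(−1.699) = 0.1828.
C_D = 0.366×1.78/(0.463−0.366) × (0.2610−0.1828) = 6.716×0.07818 = 0.5251 kmol/m³.
C_A = C_{A0}e^(−k₁τ) = 0.4646 kmol/m³, so C_U = C_{A0}−C_A−C_D = 0.7904 kmol/m³; C_D/C_U = 0.664.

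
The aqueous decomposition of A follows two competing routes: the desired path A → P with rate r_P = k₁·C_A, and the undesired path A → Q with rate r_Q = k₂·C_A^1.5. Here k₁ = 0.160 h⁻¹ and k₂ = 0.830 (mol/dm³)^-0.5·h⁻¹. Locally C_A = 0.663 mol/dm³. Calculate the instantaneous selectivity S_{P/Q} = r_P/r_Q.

0.237

S_{P/Q} = r_P/r_Q = (k₁·C_A)/(k₂·C_A^1.5) = (k₁/k₂)·C_A^-0.5.
= (0.160×0.6630) / (0.830×0.6630^1.5) = 0.1061/0.4481 = 0.237.
The undesired path is higher order in A, so low C_A (CSTR or dilute feed) favours P.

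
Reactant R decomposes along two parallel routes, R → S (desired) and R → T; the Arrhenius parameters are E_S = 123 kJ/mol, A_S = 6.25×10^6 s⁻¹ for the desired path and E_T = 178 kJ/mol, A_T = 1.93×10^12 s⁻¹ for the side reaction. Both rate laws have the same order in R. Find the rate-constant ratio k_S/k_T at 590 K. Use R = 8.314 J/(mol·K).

k_S/k_T = (A_S/A_T)·exp[−(E_S−E_T)/(RT)] = (A_S/A_T)·exp[(E_T−E_S)/(RT)].
(E_T−E_S)/(RT) = (178−123)×10³/(8.314×590) = 55000/4905 = 11.21.
k_S/k_T = (6.25×10^6/1.93×10^12)·exp(11.21) = 3.238×10^-6 × 74047 = 0.240.
Since E_S < E_T, lowering the temperature improves selectivity toward S.

0.240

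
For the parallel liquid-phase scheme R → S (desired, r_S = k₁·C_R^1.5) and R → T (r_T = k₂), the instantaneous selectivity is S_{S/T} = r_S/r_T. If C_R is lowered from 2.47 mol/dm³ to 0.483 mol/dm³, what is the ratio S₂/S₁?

0.0865

S_{S/T} = (k₁/k₂)·C_R^1.5, so S₂/S₁ = (C_{R,2}/C_{R,1})^1.5.
= (0.483/2.47)^1.5 = (0.1955)^1.5 = 0.0865.
Selectivity toward S falls as C_R falls — high-concentration operation is favoured.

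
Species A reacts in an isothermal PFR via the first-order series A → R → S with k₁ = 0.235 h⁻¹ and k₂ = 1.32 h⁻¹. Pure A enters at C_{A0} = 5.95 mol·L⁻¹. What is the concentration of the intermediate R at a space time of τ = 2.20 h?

For first-order series with pure A initially, C_R(τ) = k₁C_{A0}/(k₂−k₁)·(e^(−k₁τ) − e^(−k₂τ)).
e^(−k₁τ) = e^(−0.235×2.20) = e^(−0.5170) = 0.5963; e^(−k₂τ) = e^(−2.904) = 0.05480.
C_R = 0.235×5.95/(1.32−0.235) × (0.5963−0.05480) = 1.289×0.5415 = 0.6978 mol·L⁻¹.

0.698 mol·L⁻¹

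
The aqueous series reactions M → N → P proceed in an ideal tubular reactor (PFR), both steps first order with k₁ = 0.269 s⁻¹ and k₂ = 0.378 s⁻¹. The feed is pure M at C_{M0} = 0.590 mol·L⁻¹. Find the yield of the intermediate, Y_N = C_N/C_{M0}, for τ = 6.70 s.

Solving the coupled first-order balances gives C_N(τ) = [k₁/(k₂−k₁)]·C_{M0}·(e^(−k₁τ) − e^(−k₂τ)).
e^(−k₁τ) = e^(−0.269×6.70) = e^(−1.802) = 0.1649; e^(−k₂τ) = e^(−2.533) = 0.07945.
C_N = 0.269×0.590/(0.378−0.269) × (0.1649−0.07945) = 1.456×0.08547 = 0.1244 mol·L⁻¹.
Y_N = C_N/C_{M0} = 0.1244/0.590 = 0.211.

0.211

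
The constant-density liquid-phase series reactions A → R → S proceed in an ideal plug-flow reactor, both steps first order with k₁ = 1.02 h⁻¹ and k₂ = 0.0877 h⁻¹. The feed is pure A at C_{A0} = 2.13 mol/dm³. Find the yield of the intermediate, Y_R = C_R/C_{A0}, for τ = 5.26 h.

For first-order series with pure A initially, C_R(τ) = k₁C_{A0}/(k₂−k₁)·(e^(−k₁τ) − e^(−k₂τ)).
e^(−k₁τ) = e^(−1.02×5.26) = e^(−5.365) = 0.004677; e^(−k₂τ) = e^(−0.4613) = 0.6305.
C_R = 1.02×2.13/(0.0877−1.02) × (0.004677−0.6305) = (-2.330)×(-0.6258) = 1.458 mol/dm³.
Y_R = C_R/C_{A0} = 1.458/2.13 = 0.685.

0.685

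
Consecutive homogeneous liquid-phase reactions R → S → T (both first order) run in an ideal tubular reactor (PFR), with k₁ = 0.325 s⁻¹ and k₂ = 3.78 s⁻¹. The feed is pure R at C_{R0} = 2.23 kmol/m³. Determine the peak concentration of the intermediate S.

0.152 kmol/m³

At the optimum, C_{S,max}/C_{R0} = (k₁/k₂)^[k₂/(k₂−k₁)].
= (0.325/3.78)^(3.78/(3.78−0.325)) = (0.08598)^(1.094) = 0.06826.
C_{S,max} = 0.06826×2.23 = 0.152 kmol/m³.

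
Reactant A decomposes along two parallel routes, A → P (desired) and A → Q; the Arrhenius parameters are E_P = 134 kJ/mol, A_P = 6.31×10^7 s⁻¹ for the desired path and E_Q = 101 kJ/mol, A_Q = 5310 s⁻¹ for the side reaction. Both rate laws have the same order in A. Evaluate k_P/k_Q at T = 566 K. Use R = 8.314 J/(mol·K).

10.7

Since both paths have the same order in A, the concentration cancels and S_{P/Q} = k_P/k_Q = (A_P/A_Q)·exp[(E_Q−E_P)/(RT)].
(E_Q−E_P)/(RT) = (101−134)×10³/(8.314×566) = -33000/4706 = -7.013.
k_P/k_Q = (6.31×10^7/5310)·exp(-7.013) = 11883 × 9.003×10^-4 = 10.7.
Since E_P > E_Q, raising the temperature improves selectivity toward P.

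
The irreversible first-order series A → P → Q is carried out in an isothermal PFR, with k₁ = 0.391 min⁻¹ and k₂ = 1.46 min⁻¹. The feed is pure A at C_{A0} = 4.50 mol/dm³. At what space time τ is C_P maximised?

1.23 min

For first-order series the maximum of C_P occurs at τ_opt = ln(k₂/k₁)/(k₂−k₁).
= ln(1.46/0.391)/(1.46−0.391) = ln(3.734)/1.069 = 1.317/1.069 = 1.23 min.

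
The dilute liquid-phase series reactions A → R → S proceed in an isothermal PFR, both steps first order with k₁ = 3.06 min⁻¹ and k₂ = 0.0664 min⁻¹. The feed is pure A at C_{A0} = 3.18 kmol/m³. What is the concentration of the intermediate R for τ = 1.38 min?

Solving the coupled first-order balances gives C_R(τ) = [k₁/(k₂−k₁)]·C_{A0}·(e^(−k₁τ) − e^(−k₂τ)).
e^(−k₁τ) = e^(−3.06×1.38) = e^(−4.223) = 0.01466; e^(−k₂τ) = e^(−0.09163) = 0.9124.
C_R = 3.06×3.18/(0.0664−3.06) × (0.01466−0.9124) = (-3.251)×(-0.8978) = 2.918 kmol/m³.

2.92 kmol/m³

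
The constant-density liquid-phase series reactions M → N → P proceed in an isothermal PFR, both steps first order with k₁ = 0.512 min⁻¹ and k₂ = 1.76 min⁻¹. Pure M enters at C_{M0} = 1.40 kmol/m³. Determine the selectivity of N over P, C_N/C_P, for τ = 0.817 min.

Solving the coupled first-order balances gives C_N(τ) = [k₁/(k₂−k₁)]·C_{M0}·(e^(−k₁τ) − e^(−k₂τ)).
e^(−k₁τ) = e^(−0.512×0.817) = e^(−0.4183) = 0.6582; e^(−k₂τ) = e^(−1.438) = 0.2374.
C_N = 0.512×1.40/(1.76−0.512) × (0.6582−0.2374) = 0.5744×0.4207 = 0.2417 kmol/m³.
C_M = C_{M0}e^(−k₁τ) = 0.9214 kmol/m³, so C_P = C_{M0}−C_M−C_N = 0.2369 kmol/m³; C_N/C_P = 1.02.

1.02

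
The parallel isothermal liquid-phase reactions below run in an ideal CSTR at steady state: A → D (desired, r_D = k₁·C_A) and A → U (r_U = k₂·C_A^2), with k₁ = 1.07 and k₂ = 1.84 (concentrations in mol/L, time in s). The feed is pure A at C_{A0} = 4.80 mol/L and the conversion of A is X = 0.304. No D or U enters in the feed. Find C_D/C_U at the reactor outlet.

0.174

Exit C_A = C_{A0}(1−X) = 4.80×0.696 = 3.341 mol/L.
Rates in a CSTR are evaluated at the outlet concentration: r_D = 1.07×3.341 = 3.575, r_U = 1.84×3.341^2 = 20.54.
Overall selectivity = C_D/C_U = r_Dτ/(r_Uτ) = r_D/r_U = 0.174.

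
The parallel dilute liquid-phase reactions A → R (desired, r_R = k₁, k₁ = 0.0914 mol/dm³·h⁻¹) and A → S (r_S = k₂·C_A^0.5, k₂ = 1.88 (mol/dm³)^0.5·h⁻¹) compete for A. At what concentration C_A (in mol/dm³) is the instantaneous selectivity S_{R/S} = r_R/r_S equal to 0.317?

0.0235 mol/dm³

S_{R/S} = (k₁/k₂)·C_A^-0.5 ⇒ C_A = (S·k₂/k₁)^(-2).
= (0.317×1.88/0.0914)^(-2) = (6.520)^(-2) = 0.0235 mol/dm³.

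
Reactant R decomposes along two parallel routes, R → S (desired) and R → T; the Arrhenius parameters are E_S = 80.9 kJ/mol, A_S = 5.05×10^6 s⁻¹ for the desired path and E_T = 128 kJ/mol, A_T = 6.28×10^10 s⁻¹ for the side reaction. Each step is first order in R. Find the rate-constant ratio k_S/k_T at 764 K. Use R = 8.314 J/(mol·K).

With equal orders, S_{S/T} = k_S/k_T = (A_S/A_T)·exp[(E_T−E_S)/(RT)].
(E_T−E_S)/(RT) = (128−80.9)×10³/(8.314×764) = 47100/6352 = 7.415.
k_S/k_T = (5.05×10^6/6.28×10^10)·exp(7.415) = 8.041×10^-5 × 1661 = 0.134.
Since E_S < E_T, lowering the temperature improves selectivity toward S.

0.134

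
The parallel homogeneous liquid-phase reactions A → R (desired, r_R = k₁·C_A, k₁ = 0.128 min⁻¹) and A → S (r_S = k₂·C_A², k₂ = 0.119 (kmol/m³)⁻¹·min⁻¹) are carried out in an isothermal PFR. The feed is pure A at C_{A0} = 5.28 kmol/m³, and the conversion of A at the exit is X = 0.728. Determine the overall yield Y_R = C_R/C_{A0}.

0.189

C_A = C_{A0}(1−X) = 1.436 kmol/m³.
Along a PFR/batch, dC_R/dC_A = −r_R/(r_R+r_S) = −k₁/(k₁+k₂·C_A).
Integrating from C_{A0} to C_A: C_R = (0.128/0.119)·ln[(0.128+0.119·5.28)/(0.128+0.119·1.44)] = 1.076·ln(0.7563/0.2989) = 0.9986 kmol/m³.
Y_R = C_R/C_{A0} = 0.9986/5.28 = 0.189.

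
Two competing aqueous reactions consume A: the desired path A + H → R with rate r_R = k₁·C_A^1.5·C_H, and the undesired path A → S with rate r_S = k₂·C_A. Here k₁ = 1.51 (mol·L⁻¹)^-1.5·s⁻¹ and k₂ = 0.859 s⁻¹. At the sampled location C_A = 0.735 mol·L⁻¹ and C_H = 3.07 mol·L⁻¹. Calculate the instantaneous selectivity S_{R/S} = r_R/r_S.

S_{R/S} = r_R/r_S = (k₁·C_A^1.5·C_H)/(k₂·C_A) = (k₁/k₂)·C_A^0.5·C_H.
= (1.51×0.7350^1.5×3.070) / (0.859×0.7350) = 2.921/0.6314 = 4.63.
Since the desired path is higher order in A, keeping C_A high (PFR or concentrated feed) favours R.

4.63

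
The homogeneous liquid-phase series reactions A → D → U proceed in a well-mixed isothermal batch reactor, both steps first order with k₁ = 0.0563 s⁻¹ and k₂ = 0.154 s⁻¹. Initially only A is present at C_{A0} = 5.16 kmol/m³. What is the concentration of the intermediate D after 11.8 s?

1.05 kmol/m³

For first-order series with pure A initially, C_D(t) = k₁C_{A0}/(k₂−k₁)·(e^(−k₁t) − e^(−k₂t)).
e^(−k₁t) = e^(−0.0563×11.8) = e^(−0.6643) = 0.5146; e^(−k₂t) = e^(−1.817) = 0.1625.
C_D = 0.0563×5.16/(0.154−0.0563) × (0.5146−0.1625) = 2.973×0.3521 = 1.047 kmol/m³.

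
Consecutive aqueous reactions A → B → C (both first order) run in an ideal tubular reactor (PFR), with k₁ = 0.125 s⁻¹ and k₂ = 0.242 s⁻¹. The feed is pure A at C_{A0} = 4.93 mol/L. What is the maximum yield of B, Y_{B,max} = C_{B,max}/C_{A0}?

0.255

For a first-order series the maximum intermediate yield is C_{B,max}/C_{A0} = (k₁/k₂)^[k₂/(k₂−k₁)].
= (0.125/0.242)^(0.242/(0.242−0.125)) = (0.5165)^(2.068) = 0.2550.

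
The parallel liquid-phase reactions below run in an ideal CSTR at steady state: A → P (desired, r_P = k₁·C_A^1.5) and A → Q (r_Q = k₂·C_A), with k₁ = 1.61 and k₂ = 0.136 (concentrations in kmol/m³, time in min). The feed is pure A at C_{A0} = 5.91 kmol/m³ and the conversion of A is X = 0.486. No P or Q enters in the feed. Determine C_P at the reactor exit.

Exit C_A = C_{A0}(1−X) = 5.91×0.514 = 3.038 kmol/m³.
A CSTR operates uniformly at the exit composition, giving r_P = 8.524 and r_Q = 0.4131 (each k·C_A^n at C_A = 3.038).
Fraction of consumed A going to P: r_P/(r_P+r_Q) = 0.9538.
C_P = 0.9538·C_{A0}·X = 0.9538×5.91×0.486 = 2.74 kmol/m³.

2.74 kmol/m³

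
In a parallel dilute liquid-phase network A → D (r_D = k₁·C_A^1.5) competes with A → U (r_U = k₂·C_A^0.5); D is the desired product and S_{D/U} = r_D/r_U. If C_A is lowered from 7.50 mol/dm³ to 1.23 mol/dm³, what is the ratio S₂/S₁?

S_{D/U} = (k₁/k₂)·C_A, so S₂/S₁ = (C_{A,2}/C_{A,1}).
= 1.23/7.50 = 0.164.
Selectivity toward D falls as C_A falls — high-concentration operation is favoured.

0.164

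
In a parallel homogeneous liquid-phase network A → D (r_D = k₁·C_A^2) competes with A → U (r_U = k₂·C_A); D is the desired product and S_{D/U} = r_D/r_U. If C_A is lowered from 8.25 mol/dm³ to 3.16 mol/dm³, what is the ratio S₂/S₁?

S_{D/U} = (k₁/k₂)·C_A, so S₂/S₁ = (C_{A,2}/C_{A,1}).
= 3.16/8.25 = 0.383.

0.383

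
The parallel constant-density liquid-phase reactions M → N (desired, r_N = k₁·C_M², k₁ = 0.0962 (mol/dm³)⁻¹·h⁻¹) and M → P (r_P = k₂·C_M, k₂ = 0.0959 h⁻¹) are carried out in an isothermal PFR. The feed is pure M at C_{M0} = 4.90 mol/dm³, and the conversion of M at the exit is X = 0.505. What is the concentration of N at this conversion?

C_M = C_{M0}(1−X) = 2.425 mol/dm³.
Along a PFR/batch, dC_P/dC_M = −r_P/(r_N+r_P) = −k₂/(k₂+k₁·C_M).
Integrating from C_{M0} to C_M: C_P = (0.0959/0.0962)·ln[(0.0959+0.0962·4.90)/(0.0959+0.0962·2.43)] = 0.9969·ln(0.5673/0.3292) = 0.5424 mol/dm³.
Then C_N = (C_{M0}−C_M) − C_P = 2.475 − 0.5424 = 1.932 mol/dm³.

1.93 mol/dm³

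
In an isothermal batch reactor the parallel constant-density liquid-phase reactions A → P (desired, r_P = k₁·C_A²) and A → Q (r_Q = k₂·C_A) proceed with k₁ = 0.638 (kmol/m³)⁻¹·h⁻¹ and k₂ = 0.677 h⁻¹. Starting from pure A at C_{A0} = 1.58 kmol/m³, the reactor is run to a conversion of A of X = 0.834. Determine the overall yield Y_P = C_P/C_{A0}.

C_A = C_{A0}(1−X) = 0.2623 kmol/m³.
Along a PFR/batch, dC_Q/dC_A = −r_Q/(r_P+r_Q) = −k₂/(k₂+k₁·C_A).
Integrating from C_{A0} to C_A: C_Q = (0.677/0.638)·ln[(0.677+0.638·1.58)/(0.677+0.638·0.262)] = 1.061·ln(1.685/0.8443) = 0.7332 kmol/m³.
Then C_P = (C_{A0}−C_A) − C_Q = 1.318 − 0.7332 = 0.5845 kmol/m³.
Y_P = C_P/C_{A0} = 0.5845/1.58 = 0.370.

0.370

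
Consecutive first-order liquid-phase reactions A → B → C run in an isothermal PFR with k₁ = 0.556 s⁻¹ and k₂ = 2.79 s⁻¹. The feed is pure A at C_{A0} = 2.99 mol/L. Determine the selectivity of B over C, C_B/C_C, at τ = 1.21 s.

The intermediate concentration in a first-order A→B→C sequence is C_B = k₁C_{A0}(e^(−k₁τ) − e^(−k₂τ))/(k₂−k₁).
e^(−k₁τ) = e^(−0.556×1.21) = e^(−0.6728) = 0.5103; e^(−k₂τ) = e^(−3.376) = 0.03419.
C_B = 0.556×2.99/(2.79−0.556) × (0.5103−0.03419) = 0.7442×0.4761 = 0.3543 mol/L.
C_A = C_{A0}e^(−k₁τ) = 1.526 mol/L, so C_C = C_{A0}−C_A−C_B = 1.110 mol/L; C_B/C_C = 0.319.

0.319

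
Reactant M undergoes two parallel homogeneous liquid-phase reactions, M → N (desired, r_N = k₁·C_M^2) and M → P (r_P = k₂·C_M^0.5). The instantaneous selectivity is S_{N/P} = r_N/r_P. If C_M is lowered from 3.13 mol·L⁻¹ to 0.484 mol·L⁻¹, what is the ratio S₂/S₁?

0.0608

S_{N/P} = (k₁/k₂)·C_M^1.5, so S₂/S₁ = (C_{M,2}/C_{M,1})^1.5.
= (0.484/3.13)^1.5 = (0.1546)^1.5 = 0.0608.
Selectivity toward N falls as C_M falls — high-concentration operation is favoured.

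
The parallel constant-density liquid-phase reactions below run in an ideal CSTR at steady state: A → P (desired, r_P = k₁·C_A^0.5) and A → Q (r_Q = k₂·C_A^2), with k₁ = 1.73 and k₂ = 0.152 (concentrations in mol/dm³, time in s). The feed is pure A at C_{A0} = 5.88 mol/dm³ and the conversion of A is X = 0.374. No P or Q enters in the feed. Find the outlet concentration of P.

1.36 mol/dm³

Exit C_A = C_{A0}(1−X) = 5.88×0.626 = 3.681 mol/dm³.
A CSTR operates uniformly at the exit composition, giving r_P = 3.319 and r_Q = 2.059 (each k·C_A^n at C_A = 3.681).
Fraction of consumed A going to P: r_P/(r_P+r_Q) = 0.6171.
C_P = 0.6171·C_{A0}·X = 0.6171×5.88×0.374 = 1.36 mol/dm³.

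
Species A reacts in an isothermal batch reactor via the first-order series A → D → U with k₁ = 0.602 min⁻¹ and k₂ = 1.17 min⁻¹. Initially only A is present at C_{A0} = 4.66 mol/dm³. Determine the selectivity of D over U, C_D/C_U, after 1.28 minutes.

0.893

The intermediate concentration in a first-order A→B→C sequence is C_D = k₁C_{A0}(e^(−k₁t) − e^(−k₂t))/(k₂−k₁).
e^(−k₁t) = e^(−0.602×1.28) = e^(−0.7706) = 0.4628; e^(−k₂t) = e^(−1.498) = 0.2237.
C_D = 0.602×4.66/(1.17−0.602) × (0.4628−0.2237) = 4.939×0.2391 = 1.181 mol/dm³.
C_A = C_{A0}e^(−k₁t) = 2.156 mol/dm³, so C_U = C_{A0}−C_A−C_D = 1.323 mol/dm³; C_D/C_U = 0.893.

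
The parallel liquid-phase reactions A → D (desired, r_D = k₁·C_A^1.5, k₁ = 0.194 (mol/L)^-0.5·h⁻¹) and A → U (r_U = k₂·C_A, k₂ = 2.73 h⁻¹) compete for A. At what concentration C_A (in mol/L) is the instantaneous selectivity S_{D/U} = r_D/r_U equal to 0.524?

54.4 mol/L

S_{D/U} = (k₁/k₂)·C_A^0.5 ⇒ C_A = (S·k₂/k₁)^(2).
= (0.524×2.73/0.194)^(2) = (7.374)^(2) = 54.4 mol/L.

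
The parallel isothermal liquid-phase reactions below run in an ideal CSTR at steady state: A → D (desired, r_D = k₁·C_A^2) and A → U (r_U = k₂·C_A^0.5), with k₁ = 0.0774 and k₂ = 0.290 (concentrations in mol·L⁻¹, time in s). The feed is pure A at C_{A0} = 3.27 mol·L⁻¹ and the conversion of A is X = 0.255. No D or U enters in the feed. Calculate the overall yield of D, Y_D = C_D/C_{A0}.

Exit C_A = C_{A0}(1−X) = 3.27×0.745 = 2.436 mol·L⁻¹.
A CSTR operates uniformly at the exit composition, giving r_D = 0.4594 and r_U = 0.4526 (each k·C_A^n at C_A = 2.436).
Fraction of consumed A going to D: r_D/(r_D+r_U) = 0.5037.
C_D = 0.5037·C_{A0}·X = 0.5037×3.27×0.255 = 0.420 mol·L⁻¹; Y_D = C_D/C_{A0} = 0.128.

0.128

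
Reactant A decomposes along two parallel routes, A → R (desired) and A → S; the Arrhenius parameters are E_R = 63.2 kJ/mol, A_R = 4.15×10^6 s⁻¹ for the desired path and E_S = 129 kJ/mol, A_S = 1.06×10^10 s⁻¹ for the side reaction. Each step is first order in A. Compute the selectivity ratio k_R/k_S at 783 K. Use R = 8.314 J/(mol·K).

k_R/k_S = (A_R/A_S)·exp[−(E_R−E_S)/(RT)] = (A_R/A_S)·exp[(E_S−E_R)/(RT)].
(E_S−E_R)/(RT) = (129−63.2)×10³/(8.314×783) = 65800/6510 = 10.11.
k_R/k_S = (4.15×10^6/1.06×10^10)·exp(10.11) = 3.915×10^-4 × 24532 = 9.60.

9.60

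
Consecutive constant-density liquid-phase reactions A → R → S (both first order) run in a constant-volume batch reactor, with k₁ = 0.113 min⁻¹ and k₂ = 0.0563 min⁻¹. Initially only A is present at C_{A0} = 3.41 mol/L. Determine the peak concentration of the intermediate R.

Evaluating C_R at t_opt = ln(k₂/k₁)/(k₂−k₁) gives C_{R,max}/C_{A0} = (k₁/k₂)^[k₂/(k₂−k₁)].
= (0.113/0.0563)^(0.0563/(0.0563−0.113)) = (2.007)^(-0.9929) = 0.5007.
C_{R,max} = 0.5007×3.41 = 1.71 mol/L.

1.71 mol/L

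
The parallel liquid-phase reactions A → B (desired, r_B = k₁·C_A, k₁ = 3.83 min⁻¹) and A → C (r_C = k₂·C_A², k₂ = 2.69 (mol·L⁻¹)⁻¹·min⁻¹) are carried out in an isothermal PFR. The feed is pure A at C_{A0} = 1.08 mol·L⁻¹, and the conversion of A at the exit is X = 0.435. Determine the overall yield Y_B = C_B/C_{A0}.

C_A = C_{A0}(1−X) = 0.6102 mol·L⁻¹.
Along a PFR/batch, dC_B/dC_A = −r_B/(r_B+r_C) = −k₁/(k₁+k₂·C_A).
Integrating from C_{A0} to C_A: C_B = (3.83/2.69)·ln[(3.83+2.69·1.08)/(3.83+2.69·0.610)] = 1.424·ln(6.735/5.471) = 0.2959 mol·L⁻¹.
Y_B = C_B/C_{A0} = 0.2959/1.08 = 0.274.

0.274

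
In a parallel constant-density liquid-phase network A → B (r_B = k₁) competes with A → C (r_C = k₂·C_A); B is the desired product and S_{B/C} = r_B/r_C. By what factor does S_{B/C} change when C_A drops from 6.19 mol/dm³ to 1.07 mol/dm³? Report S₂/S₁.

5.79

S_{B/C} = (k₁/k₂)·C_A⁻¹, so S₂/S₁ = (C_{A,2}/C_{A,1})⁻¹.
= 6.19/1.07 = 5.79.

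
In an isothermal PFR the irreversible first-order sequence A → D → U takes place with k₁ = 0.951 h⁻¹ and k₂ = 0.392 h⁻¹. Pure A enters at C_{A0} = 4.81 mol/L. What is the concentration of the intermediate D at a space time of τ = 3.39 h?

Solving the coupled first-order balances gives C_D(τ) = [k₁/(k₂−k₁)]·C_{A0}·(e^(−k₁τ) − e^(−k₂τ)).
e^(−k₁τ) = e^(−0.951×3.39) = e^(−3.224) = 0.03980; e^(−k₂τ) = e^(−1.329) = 0.2648.
C_D = 0.951×4.81/(0.392−0.951) × (0.03980−0.2648) = (-8.183)×(-0.2250) = 1.841 mol/L.

1.84 mol/L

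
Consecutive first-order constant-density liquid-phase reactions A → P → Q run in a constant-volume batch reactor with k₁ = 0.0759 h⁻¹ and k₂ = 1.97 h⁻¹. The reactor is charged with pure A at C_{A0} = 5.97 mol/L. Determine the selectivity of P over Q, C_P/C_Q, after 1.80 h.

0.360

Solving the coupled first-order balances gives C_P(t) = [k₁/(k₂−k₁)]·C_{A0}·(e^(−k₁t) − e^(−k₂t)).
e^(−k₁t) = e^(−0.0759×1.80) = e^(−0.1366) = 0.8723; e^(−k₂t) = e^(−3.546) = 0.02884.
C_P = 0.0759×5.97/(1.97−0.0759) × (0.8723−0.02884) = 0.2392×0.8435 = 0.2018 mol/L.
C_A = C_{A0}e^(−k₁t) = 5.208 mol/L, so C_Q = C_{A0}−C_A−C_P = 0.5606 mol/L; C_P/C_Q = 0.360.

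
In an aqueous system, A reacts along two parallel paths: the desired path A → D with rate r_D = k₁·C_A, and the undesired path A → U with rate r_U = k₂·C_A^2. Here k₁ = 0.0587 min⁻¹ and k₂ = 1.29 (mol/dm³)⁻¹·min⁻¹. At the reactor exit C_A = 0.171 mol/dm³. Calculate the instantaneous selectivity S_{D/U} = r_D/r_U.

0.266

S_{D/U} = r_D/r_U = (k₁·C_A)/(k₂·C_A^2) = (k₁/k₂)·C_A⁻¹.
= (0.0587×0.1710) / (1.29×0.1710^2) = 0.01004/0.03772 = 0.266.
The undesired path is higher order in A, so low C_A (CSTR or dilute feed) favours D.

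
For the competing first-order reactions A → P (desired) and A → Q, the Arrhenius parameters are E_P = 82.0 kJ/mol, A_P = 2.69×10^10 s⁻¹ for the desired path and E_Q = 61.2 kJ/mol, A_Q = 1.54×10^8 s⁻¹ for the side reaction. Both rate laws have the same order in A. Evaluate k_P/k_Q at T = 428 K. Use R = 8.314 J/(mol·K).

k_P/k_Q = (A_P/A_Q)·exp[−(E_P−E_Q)/(RT)] = (A_P/A_Q)·exp[(E_Q−E_P)/(RT)].
(E_Q−E_P)/(RT) = (61.2−82.0)×10³/(8.314×428) = -20800/3558 = -5.845.
k_P/k_Q = (2.69×10^10/1.54×10^8)·exp(-5.845) = 174.7 × 0.002893 = 0.505.

0.505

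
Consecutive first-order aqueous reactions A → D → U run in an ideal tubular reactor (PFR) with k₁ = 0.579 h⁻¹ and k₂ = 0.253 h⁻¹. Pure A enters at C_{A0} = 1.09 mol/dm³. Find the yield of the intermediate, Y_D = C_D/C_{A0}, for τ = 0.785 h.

0.329

For first-order series with pure A initially, C_D(τ) = k₁C_{A0}/(k₂−k₁)·(e^(−k₁τ) − e^(−k₂τ)).
e^(−k₁τ) = e^(−0.579×0.785) = e^(−0.4545) = 0.6348; e^(−k₂τ) = e^(−0.1986) = 0.8199.
C_D = 0.579×1.09/(0.253−0.579) × (0.6348−0.8199) = (-1.936)×(-0.1851) = 0.3584 mol/dm³.
Y_D = C_D/C_{A0} = 0.3584/1.09 = 0.329.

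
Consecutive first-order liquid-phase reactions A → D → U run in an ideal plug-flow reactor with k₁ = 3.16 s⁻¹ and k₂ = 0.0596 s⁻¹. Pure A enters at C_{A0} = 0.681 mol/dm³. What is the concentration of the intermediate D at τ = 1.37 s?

The intermediate concentration in a first-order A→B→C sequence is C_D = k₁C_{A0}(e^(−k₁τ) − e^(−k₂τ))/(k₂−k₁).
e^(−k₁τ) = e^(−3.16×1.37) = e^(−4.329) = 0.01318; e^(−k₂τ) = e^(−0.08165) = 0.9216.
C_D = 3.16×0.681/(0.0596−3.16) × (0.01318−0.9216) = (-0.6941)×(-0.9084) = 0.6305 mol/dm³.

0.631 mol/dm³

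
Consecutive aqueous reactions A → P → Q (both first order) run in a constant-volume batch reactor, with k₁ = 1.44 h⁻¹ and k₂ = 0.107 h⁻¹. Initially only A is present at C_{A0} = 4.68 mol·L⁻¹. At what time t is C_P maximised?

1.95 h

For first-order series the maximum of C_P occurs at t_opt = ln(k₂/k₁)/(k₂−k₁).
= ln(0.107/1.44)/(0.107−1.44) = ln(0.07431)/-1.333 = -2.600/-1.333 = 1.95 h.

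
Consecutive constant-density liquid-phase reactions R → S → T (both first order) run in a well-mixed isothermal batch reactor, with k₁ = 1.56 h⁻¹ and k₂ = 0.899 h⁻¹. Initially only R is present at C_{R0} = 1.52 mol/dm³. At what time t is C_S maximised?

0.834 h

The intermediate peaks when r₁ = r₂, i.e. k₁e^(−k₁t) = k₂e^(−k₂t), giving t_opt = ln(k₂/k₁)/(k₂−k₁).
= ln(0.899/1.56)/(0.899−1.56) = ln(0.5763)/-0.6610 = -0.5512/-0.6610 = 0.834 h.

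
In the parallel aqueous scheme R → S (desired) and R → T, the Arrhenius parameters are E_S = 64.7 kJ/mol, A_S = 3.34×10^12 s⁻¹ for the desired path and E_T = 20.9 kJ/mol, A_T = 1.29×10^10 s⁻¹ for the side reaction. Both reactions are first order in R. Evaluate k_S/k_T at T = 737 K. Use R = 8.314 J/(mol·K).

With equal orders, S_{S/T} = k_S/k_T = (A_S/A_T)·exp[(E_T−E_S)/(RT)].
(E_T−E_S)/(RT) = (20.9−64.7)×10³/(8.314×737) = -43800/6127 = -7.148.
k_S/k_T = (3.34×10^12/1.29×10^10)·exp(-7.148) = 258.9 × 7.863×10^-4 = 0.204.

0.204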